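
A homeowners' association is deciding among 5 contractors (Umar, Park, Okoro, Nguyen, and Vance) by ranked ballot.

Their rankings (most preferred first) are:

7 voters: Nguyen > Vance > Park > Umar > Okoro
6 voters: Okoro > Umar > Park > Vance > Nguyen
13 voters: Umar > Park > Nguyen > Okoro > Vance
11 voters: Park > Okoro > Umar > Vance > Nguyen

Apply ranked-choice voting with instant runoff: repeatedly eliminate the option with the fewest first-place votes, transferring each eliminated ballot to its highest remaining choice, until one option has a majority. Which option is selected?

Umar

Round 1: Umar 13, Park 11, Nguyen 7, Okoro 6, Vance 0. Vance has the fewest and is eliminated.
Round 2: Umar 13, Park 11, Nguyen 7, Okoro 6. Okoro has the fewest and is eliminated.
Round 3: Umar 19, Park 11, Nguyen 7. Umar has a majority.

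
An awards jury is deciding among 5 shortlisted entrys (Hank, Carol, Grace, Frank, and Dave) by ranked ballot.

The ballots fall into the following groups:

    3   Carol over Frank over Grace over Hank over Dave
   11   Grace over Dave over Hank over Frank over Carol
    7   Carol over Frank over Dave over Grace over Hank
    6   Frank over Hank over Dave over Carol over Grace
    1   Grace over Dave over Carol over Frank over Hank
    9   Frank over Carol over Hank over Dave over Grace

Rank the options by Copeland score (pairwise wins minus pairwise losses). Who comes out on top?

Frank

Pairwise results:
  Hank vs Carol: Carol wins 20–17.
  Hank vs Grace: Grace wins 22–15.
  Hank vs Frank: Frank wins 26–11.
  Hank vs Dave: Dave wins 19–18.
  Carol vs Grace: Carol wins 25–12.
  Carol vs Frank: Frank wins 26–11.
  Carol vs Dave: Carol wins 19–18.
  Grace vs Frank: Frank wins 25–12.
  Grace vs Dave: Dave wins 22–15.
  Frank vs Dave: Frank wins 25–12.
Copeland scores (wins − losses):
  Hank: 0 − 4 = -4
  Carol: 3 − 1 = 2
  Grace: 1 − 3 = -2
  Frank: 4 − 0 = 4
  Dave: 2 − 2 = 0
Frank has the best Copeland score.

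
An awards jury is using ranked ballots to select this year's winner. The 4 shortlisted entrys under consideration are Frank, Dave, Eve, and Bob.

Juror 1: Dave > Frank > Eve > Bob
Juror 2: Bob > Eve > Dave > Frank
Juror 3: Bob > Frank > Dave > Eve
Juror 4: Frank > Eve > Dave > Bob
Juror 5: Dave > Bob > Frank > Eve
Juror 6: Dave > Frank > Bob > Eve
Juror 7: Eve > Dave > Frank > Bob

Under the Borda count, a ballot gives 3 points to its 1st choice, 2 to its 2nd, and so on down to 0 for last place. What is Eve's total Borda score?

Borda scores:
  Frank: 2 + 0 + 2 + 3 + 1 + 2 + 1 = 11
  Dave: 3 + 1 + 1 + 1 + 3 + 3 + 2 = 14
  Eve: 1 + 2 + 0 + 2 + 0 + 0 + 3 = 8
  Bob: 0 + 3 + 3 + 0 + 2 + 1 + 0 = 9

8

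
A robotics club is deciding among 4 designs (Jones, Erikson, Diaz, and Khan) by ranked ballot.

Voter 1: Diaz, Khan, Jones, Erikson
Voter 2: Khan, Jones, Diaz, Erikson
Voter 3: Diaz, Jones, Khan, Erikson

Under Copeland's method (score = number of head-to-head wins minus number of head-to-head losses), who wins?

Pairwise results:
  Jones vs Erikson: Jones wins 3–0.
  Jones vs Diaz: Diaz wins 2–1.
  Jones vs Khan: Khan wins 2–1.
  Erikson vs Diaz: Diaz wins 3–0.
  Erikson vs Khan: Khan wins 3–0.
  Diaz vs Khan: Diaz wins 2–1.
Copeland scores (wins − losses):
  Jones: 1 − 2 = -1
  Erikson: 0 − 3 = -3
  Diaz: 3 − 0 = 3
  Khan: 2 − 1 = 1
Diaz has the best Copeland score.

Diaz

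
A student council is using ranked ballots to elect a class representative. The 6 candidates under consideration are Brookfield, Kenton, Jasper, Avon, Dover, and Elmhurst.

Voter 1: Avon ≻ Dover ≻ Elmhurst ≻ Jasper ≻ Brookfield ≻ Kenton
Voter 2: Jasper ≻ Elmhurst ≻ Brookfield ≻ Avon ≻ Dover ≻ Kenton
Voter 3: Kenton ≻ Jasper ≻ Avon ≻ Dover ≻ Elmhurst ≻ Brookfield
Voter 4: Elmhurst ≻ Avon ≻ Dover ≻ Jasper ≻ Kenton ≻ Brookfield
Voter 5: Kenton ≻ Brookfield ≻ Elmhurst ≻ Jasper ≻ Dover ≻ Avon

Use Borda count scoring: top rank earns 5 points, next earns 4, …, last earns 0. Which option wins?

Elmhurst

Borda scores:
  Brookfield: 1 + 3 + 0 + 0 + 4 = 8
  Kenton: 0 + 0 + 5 + 1 + 5 = 11
  Jasper: 2 + 5 + 4 + 2 + 2 = 15
  Avon: 5 + 2 + 3 + 4 + 0 = 14
  Dover: 4 + 1 + 2 + 3 + 1 = 11
  Elmhurst: 3 + 4 + 1 + 5 + 3 = 16
Elmhurst has the highest total.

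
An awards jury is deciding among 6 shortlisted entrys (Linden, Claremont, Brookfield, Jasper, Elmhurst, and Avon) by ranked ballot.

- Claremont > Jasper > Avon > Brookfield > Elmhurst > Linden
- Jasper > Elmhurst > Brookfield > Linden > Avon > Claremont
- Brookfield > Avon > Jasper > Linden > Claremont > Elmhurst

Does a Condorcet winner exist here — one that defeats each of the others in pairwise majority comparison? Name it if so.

Head-to-head results (3 voters total):
Linden vs Claremont: Linden wins 2–1.
Linden vs Brookfield: Brookfield wins 3–0.
Linden vs Jasper: Jasper wins 3–0.
Linden vs Elmhurst: Elmhurst wins 2–1.
Linden vs Avon: Avon wins 2–1.
Claremont vs Brookfield: Brookfield wins 2–1.
Claremont vs Jasper: Jasper wins 2–1.
Claremont vs Elmhurst: Claremont wins 2–1.
Claremont vs Avon: Avon wins 2–1.
Brookfield vs Jasper: Jasper wins 2–1.
Brookfield vs Elmhurst: Brookfield wins 2–1.
Brookfield vs Avon: Brookfield wins 2–1.
Jasper vs Elmhurst: Jasper wins 3–0.
Jasper vs Avon: Jasper wins 2–1.
Elmhurst vs Avon: Avon wins 2–1.
Jasper beats each rival — Linden (3–0), Claremont (2–1), Brookfield (2–1), Elmhurst (3–0), Avon (2–1) — so Jasper is the Condorcet winner.

Jasper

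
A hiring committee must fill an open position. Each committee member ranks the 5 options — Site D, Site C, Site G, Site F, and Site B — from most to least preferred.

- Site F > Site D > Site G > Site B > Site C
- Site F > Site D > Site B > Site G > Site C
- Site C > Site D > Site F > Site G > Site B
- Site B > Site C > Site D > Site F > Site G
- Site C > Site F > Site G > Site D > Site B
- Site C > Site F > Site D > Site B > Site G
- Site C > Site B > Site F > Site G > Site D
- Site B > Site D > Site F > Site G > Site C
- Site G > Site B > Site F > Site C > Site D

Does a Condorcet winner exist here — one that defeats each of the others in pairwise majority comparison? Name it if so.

Head-to-head results (9 voters total):
Site D vs Site C: Site C wins 6–3.
Site D vs Site G: Site D wins 6–3.
Site D vs Site F: Site F wins 6–3.
Site D vs Site B: Site D wins 5–4.
Site C vs Site G: Site C wins 5–4.
Site C vs Site F: Site C wins 5–4.
Site C vs Site B: Site B wins 5–4.
Site G vs Site F: Site F wins 8–1.
Site G vs Site B: Site B wins 5–4.
Site F vs Site B: Site F wins 5–4.
No candidate beats all others: Site D beats Site B beats Site C beats Site D, a majority cycle.

There is no Condorcet winner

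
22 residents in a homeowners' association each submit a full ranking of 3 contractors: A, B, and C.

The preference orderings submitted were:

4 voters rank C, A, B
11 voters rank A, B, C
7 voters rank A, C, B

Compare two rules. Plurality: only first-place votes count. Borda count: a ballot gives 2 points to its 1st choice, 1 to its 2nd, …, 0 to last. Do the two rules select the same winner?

Plurality first-place counts: A 18, B 0, C 4 → A.
Borda totals: A 40, B 11, C 15 → A.
The two rules agree on A.

Yes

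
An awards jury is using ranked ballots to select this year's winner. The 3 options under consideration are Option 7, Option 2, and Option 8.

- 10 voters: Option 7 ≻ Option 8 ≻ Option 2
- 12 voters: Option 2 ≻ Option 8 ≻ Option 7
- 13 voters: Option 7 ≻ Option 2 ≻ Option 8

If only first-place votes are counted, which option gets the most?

Option 7

First-place vote totals:
  Option 7: 23
  Option 2: 12
  Option 8: 0
Option 7 has the most first-place votes.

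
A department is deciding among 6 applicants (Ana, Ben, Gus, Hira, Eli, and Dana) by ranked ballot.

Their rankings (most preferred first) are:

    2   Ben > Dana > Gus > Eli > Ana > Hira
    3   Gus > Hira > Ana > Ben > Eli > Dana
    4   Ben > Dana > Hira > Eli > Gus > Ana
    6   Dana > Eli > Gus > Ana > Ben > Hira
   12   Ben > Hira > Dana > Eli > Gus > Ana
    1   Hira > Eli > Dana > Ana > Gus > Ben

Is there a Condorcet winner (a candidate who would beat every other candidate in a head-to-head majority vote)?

Yes

Head-to-head results (28 voters total):
Ana vs Ben: Ben wins 18–10.
Ana vs Gus: Gus wins 27–1.
Ana vs Hira: Hira wins 20–8.
Ana vs Eli: Eli wins 25–3.
Ana vs Dana: Dana wins 25–3.
Ben vs Gus: Ben wins 18–10.
Ben vs Hira: Ben wins 24–4.
Ben vs Eli: Ben wins 21–7.
Ben vs Dana: Ben wins 21–7.
Gus vs Hira: Hira wins 17–11.
Gus vs Eli: Eli wins 23–5.
Gus vs Dana: Dana wins 25–3.
Hira vs Eli: Hira wins 20–8.
Hira vs Dana: Hira wins 16–12.
Eli vs Dana: Dana wins 24–4.
Ben beats each rival — Ana (18–10), Gus (18–10), Hira (24–4), Eli (21–7), Dana (21–7) — so Ben is the Condorcet winner.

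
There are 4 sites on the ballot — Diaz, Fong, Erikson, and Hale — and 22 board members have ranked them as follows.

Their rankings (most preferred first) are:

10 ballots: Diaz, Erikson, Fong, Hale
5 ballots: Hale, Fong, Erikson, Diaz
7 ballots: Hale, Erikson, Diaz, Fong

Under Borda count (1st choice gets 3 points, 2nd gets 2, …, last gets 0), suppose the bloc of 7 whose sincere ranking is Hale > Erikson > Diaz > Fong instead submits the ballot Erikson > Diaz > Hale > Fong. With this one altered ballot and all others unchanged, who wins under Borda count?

Erikson

Borda totals with the altered ballot: Diaz 44, Fong 20, Erikson 46, Hale 22.
The winner is unchanged: still Erikson.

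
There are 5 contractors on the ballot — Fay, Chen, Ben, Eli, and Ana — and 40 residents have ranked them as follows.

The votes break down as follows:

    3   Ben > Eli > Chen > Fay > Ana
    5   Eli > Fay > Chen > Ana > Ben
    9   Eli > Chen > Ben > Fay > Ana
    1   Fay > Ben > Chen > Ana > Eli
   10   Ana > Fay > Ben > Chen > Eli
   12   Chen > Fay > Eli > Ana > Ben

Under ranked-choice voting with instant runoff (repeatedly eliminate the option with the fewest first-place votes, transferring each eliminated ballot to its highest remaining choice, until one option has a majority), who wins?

Round 1: Eli 14, Chen 12, Ana 10, Ben 3, Fay 1. Fay has the fewest and is eliminated.
Round 2: Eli 14, Chen 12, Ana 10, Ben 4. Ben has the fewest and is eliminated.
Round 3: Eli 17, Chen 13, Ana 10. Ana has the fewest and is eliminated.
Round 4: Chen 23, Eli 17. Chen has a majority.

Chen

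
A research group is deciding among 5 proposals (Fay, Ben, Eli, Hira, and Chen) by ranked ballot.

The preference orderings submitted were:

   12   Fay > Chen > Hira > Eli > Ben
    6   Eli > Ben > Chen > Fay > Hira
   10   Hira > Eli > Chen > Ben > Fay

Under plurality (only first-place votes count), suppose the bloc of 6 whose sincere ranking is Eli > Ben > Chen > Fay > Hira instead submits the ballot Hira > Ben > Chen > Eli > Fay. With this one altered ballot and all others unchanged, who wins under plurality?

Hira

First-place totals with the altered ballot: Fay 12, Ben 0, Eli 0, Hira 16, Chen 0.
The switch changes the winner from Fay to Hira.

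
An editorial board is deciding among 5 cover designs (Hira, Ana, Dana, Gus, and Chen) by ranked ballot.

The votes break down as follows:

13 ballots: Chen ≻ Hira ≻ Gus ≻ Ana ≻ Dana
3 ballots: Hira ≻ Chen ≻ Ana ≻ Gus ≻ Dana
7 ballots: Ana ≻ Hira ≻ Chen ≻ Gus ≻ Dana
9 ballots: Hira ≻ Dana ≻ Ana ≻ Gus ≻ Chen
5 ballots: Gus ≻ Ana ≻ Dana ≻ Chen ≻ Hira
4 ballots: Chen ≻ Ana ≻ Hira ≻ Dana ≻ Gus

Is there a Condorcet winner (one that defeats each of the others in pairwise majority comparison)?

Head-to-head results (41 voters total):
Hira vs Ana: Hira wins 25–16.
Hira vs Dana: Hira wins 36–5.
Hira vs Gus: Hira wins 36–5.
Hira vs Chen: Chen wins 22–19.
Ana vs Dana: Ana wins 32–9.
Ana vs Gus: Ana wins 23–18.
Ana vs Chen: Ana wins 21–20.
Dana vs Gus: Gus wins 28–13.
Dana vs Chen: Chen wins 27–14.
Gus vs Chen: Chen wins 27–14.
No candidate beats all others: Hira beats Ana beats Chen beats Hira, a majority cycle.

No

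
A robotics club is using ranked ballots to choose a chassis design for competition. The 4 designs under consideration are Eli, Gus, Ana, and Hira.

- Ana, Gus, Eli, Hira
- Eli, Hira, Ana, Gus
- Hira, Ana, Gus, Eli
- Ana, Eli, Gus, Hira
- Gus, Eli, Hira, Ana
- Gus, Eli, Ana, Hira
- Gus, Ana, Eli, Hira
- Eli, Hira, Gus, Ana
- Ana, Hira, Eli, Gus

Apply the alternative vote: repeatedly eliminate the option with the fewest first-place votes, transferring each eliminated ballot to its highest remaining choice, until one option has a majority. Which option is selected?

Ana

Round 1: Gus 3, Ana 3, Eli 2, Hira 1. Hira has the fewest and is eliminated.
Round 2: Ana 4, Gus 3, Eli 2. Eli has the fewest and is eliminated.
Round 3: Ana 5, Gus 4. Ana has a majority.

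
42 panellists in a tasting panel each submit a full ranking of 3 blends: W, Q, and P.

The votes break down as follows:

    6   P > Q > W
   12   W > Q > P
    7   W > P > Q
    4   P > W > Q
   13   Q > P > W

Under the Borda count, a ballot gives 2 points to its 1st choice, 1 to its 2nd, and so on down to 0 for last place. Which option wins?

Borda scores:
  W: 6·0 + 12·2 + 7·2 + 4·1 + 13·0 = 42
  Q: 6·1 + 12·1 + 7·0 + 4·0 + 13·2 = 44
  P: 6·2 + 12·0 + 7·1 + 4·2 + 13·1 = 40
Q has the highest total.

Q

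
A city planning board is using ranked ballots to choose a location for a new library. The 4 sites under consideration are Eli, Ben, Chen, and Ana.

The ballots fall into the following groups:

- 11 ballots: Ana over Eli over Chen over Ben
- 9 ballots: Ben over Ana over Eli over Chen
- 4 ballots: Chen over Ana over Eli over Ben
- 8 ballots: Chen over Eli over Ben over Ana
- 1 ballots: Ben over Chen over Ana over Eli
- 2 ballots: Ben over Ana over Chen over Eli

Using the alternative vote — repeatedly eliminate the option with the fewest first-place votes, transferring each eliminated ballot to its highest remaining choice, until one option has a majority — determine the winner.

Chen

Round 1: Ben 12, Chen 12, Ana 11, Eli 0. Eli has the fewest and is eliminated.
Round 2: Ben 12, Chen 12, Ana 11. Ana has the fewest and is eliminated.
Round 3: Chen 23, Ben 12. Chen has a majority.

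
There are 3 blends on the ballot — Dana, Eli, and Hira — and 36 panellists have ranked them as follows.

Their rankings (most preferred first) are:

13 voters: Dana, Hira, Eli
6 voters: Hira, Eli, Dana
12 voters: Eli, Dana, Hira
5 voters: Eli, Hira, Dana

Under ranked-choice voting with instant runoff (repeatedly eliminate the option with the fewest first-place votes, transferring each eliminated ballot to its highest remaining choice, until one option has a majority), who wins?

Round 1: Eli 17, Dana 13, Hira 6. Hira has the fewest and is eliminated.
Round 2: Eli 23, Dana 13. Eli has a majority.

Eli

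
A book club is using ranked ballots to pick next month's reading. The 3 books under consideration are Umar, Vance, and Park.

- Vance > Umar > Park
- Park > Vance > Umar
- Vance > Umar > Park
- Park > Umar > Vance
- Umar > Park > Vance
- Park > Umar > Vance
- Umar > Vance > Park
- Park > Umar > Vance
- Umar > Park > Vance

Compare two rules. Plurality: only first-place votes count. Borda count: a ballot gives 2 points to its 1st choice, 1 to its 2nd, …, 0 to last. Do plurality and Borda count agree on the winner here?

Plurality first-place counts: Umar 3, Vance 2, Park 4 → Park.
Borda totals: Umar 11, Vance 6, Park 10 → Umar.
The two rules disagree: plurality picks Park, Borda picks Umar.

No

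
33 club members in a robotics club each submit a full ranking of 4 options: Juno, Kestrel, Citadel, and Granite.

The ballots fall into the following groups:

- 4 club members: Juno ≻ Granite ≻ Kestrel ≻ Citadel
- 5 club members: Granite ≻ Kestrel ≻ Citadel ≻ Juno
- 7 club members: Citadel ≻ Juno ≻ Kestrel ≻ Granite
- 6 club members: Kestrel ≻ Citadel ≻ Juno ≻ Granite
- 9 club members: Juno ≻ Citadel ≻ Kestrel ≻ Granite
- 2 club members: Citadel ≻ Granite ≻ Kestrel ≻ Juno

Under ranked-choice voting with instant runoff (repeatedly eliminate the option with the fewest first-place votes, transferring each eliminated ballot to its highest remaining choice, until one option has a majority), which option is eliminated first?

Round 1: Juno 13, Citadel 9, Kestrel 6, Granite 5. Granite has the fewest and is eliminated.
Round 2: Juno 13, Kestrel 11, Citadel 9. Citadel has the fewest and is eliminated.
Round 3: Juno 20, Kestrel 13. Juno has a majority.

Granite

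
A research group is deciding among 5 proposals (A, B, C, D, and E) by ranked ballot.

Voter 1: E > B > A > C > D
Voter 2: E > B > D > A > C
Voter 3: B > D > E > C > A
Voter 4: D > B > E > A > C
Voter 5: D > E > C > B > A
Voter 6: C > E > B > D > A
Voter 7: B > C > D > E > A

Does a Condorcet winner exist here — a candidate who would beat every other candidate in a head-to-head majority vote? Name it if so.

Head-to-head results (7 voters total):
A vs B: B wins 7–0.
A vs C: C wins 4–3.
A vs D: D wins 6–1.
A vs E: E wins 7–0.
B vs C: B wins 5–2.
B vs D: B wins 5–2.
B vs E: E wins 4–3.
C vs D: D wins 4–3.
C vs E: E wins 5–2.
D vs E: D wins 4–3.
No candidate beats all others: B beats D beats E beats B, a majority cycle.

No Condorcet winner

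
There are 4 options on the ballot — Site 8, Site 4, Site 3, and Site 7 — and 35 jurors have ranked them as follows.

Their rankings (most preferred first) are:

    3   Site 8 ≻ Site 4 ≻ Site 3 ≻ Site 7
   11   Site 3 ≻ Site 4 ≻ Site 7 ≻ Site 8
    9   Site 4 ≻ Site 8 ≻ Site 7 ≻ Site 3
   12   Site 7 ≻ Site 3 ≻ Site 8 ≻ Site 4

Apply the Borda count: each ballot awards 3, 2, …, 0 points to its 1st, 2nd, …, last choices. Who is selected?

Site 3

Borda scores:
  Site 8: 3·3 + 11·0 + 9·2 + 12·1 = 39
  Site 4: 3·2 + 11·2 + 9·3 + 12·0 = 55
  Site 3: 3·1 + 11·3 + 9·0 + 12·2 = 60
  Site 7: 3·0 + 11·1 + 9·1 + 12·3 = 56
Site 3 has the highest total.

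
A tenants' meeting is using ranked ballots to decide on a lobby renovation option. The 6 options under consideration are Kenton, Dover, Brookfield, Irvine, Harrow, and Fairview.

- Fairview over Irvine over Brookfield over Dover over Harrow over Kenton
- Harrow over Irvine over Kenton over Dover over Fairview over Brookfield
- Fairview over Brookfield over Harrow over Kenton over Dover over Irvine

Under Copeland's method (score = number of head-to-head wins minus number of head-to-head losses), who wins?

Pairwise results:
  Kenton vs Dover: Kenton wins 2–1.
  Kenton vs Brookfield: Brookfield wins 2–1.
  Kenton vs Irvine: Irvine wins 2–1.
  Kenton vs Harrow: Harrow wins 3–0.
  Kenton vs Fairview: Fairview wins 2–1.
  Dover vs Brookfield: Brookfield wins 2–1.
  Dover vs Irvine: Irvine wins 2–1.
  Dover vs Harrow: Harrow wins 2–1.
  Dover vs Fairview: Fairview wins 2–1.
  Brookfield vs Irvine: Irvine wins 2–1.
  Brookfield vs Harrow: Brookfield wins 2–1.
  Brookfield vs Fairview: Fairview wins 3–0.
  Irvine vs Harrow: Harrow wins 2–1.
  Irvine vs Fairview: Fairview wins 2–1.
  Harrow vs Fairview: Fairview wins 2–1.
Copeland scores (wins − losses):
  Kenton: 1 − 4 = -3
  Dover: 0 − 5 = -5
  Brookfield: 3 − 2 = 1
  Irvine: 3 − 2 = 1
  Harrow: 3 − 2 = 1
  Fairview: 5 − 0 = 5
Fairview has the best Copeland score.

Fairview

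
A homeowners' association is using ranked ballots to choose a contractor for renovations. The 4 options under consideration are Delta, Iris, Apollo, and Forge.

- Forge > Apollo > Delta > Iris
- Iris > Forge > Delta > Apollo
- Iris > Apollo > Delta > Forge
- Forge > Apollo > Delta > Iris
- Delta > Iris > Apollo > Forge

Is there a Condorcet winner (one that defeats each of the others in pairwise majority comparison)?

Head-to-head results (5 voters total):
Delta vs Iris: Delta wins 3–2.
Delta vs Apollo: Apollo wins 3–2.
Delta vs Forge: Forge wins 3–2.
Iris vs Apollo: Iris wins 3–2.
Iris vs Forge: Iris wins 3–2.
Apollo vs Forge: Forge wins 3–2.
No candidate beats all others: Delta beats Iris beats Apollo beats Delta, a majority cycle.

No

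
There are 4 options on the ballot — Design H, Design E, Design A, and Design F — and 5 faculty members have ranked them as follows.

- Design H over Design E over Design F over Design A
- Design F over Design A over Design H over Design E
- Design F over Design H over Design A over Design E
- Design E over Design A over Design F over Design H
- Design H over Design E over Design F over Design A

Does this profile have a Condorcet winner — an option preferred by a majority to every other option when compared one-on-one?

Head-to-head results (5 voters total):
Design H vs Design E: Design H wins 4–1.
Design H vs Design A: Design H wins 3–2.
Design H vs Design F: Design F wins 3–2.
Design E vs Design A: Design E wins 3–2.
Design E vs Design F: Design E wins 3–2.
Design A vs Design F: Design F wins 4–1.
No candidate beats all others: Design H beats Design E beats Design F beats Design H, a majority cycle.

No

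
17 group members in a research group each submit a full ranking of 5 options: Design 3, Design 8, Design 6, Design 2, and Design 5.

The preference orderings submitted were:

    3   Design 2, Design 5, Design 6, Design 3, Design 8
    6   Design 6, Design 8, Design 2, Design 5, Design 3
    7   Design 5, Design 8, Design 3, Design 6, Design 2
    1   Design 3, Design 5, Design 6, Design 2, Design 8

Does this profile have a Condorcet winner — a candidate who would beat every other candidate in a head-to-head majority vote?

Head-to-head results (17 voters total):
Design 3 vs Design 8: Design 8 wins 13–4.
Design 3 vs Design 6: Design 6 wins 9–8.
Design 3 vs Design 2: Design 2 wins 9–8.
Design 3 vs Design 5: Design 5 wins 16–1.
Design 8 vs Design 6: Design 6 wins 10–7.
Design 8 vs Design 2: Design 8 wins 13–4.
Design 8 vs Design 5: Design 5 wins 11–6.
Design 6 vs Design 2: Design 6 wins 14–3.
Design 6 vs Design 5: Design 5 wins 11–6.
Design 2 vs Design 5: Design 2 wins 9–8.
No candidate beats all others: Design 8 beats Design 2 beats Design 5 beats Design 8, a majority cycle.

No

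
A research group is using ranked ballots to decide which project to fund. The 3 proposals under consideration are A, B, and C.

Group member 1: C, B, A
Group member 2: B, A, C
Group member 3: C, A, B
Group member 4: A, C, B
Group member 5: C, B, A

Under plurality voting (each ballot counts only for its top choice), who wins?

First-place vote totals:
  A: 1
  B: 1
  C: 3
C has the most first-place votes.

C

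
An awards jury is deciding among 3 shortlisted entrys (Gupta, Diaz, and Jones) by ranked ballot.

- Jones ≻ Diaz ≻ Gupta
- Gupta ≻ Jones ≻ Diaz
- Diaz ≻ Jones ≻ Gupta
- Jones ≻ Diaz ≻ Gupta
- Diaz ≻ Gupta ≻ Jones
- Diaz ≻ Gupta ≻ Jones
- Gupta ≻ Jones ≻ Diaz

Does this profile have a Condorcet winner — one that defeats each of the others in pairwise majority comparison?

No

Head-to-head results (7 voters total):
Gupta vs Diaz: Diaz wins 5–2.
Gupta vs Jones: Gupta wins 4–3.
Diaz vs Jones: Jones wins 4–3.
No candidate beats all others: Gupta beats Jones beats Diaz beats Gupta, a majority cycle.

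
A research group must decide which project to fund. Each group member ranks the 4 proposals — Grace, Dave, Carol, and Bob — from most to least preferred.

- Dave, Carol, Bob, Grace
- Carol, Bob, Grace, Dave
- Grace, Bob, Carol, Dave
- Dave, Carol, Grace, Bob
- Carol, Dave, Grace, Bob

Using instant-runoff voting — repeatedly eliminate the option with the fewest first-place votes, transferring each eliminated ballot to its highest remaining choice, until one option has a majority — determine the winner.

Round 1: Dave 2, Carol 2, Grace 1, Bob 0. Bob has the fewest and is eliminated.
Round 2: Dave 2, Carol 2, Grace 1. Grace has the fewest and is eliminated.
Round 3: Carol 3, Dave 2. Carol has a majority.

Carol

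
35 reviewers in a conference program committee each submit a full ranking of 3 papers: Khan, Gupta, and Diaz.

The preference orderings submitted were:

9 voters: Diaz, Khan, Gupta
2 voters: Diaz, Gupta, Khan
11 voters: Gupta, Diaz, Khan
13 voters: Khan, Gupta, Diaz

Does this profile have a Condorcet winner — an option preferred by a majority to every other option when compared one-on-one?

Head-to-head results (35 voters total):
Khan vs Gupta: Khan wins 22–13.
Khan vs Diaz: Diaz wins 22–13.
Gupta vs Diaz: Gupta wins 24–11.
No candidate beats all others: Khan beats Gupta beats Diaz beats Khan, a majority cycle.

No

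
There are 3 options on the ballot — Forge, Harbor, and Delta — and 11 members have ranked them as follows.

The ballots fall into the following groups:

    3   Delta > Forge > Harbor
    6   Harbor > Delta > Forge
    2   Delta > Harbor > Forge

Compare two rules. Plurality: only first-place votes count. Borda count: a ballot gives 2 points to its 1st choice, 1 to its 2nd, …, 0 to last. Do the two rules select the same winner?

Plurality first-place counts: Forge 0, Harbor 6, Delta 5 → Harbor.
Borda totals: Forge 3, Harbor 14, Delta 16 → Delta.
The two rules disagree: plurality picks Harbor, Borda picks Delta.

No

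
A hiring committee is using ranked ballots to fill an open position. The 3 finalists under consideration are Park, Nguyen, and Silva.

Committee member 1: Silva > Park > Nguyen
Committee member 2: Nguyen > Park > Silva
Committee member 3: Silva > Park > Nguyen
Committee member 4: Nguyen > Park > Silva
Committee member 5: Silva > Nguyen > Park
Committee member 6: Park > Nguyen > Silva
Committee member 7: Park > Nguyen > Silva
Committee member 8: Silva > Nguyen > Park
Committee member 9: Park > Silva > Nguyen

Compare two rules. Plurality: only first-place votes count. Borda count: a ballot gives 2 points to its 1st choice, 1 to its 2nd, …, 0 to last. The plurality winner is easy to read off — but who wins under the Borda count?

Park

Plurality first-place counts: Park 3, Nguyen 2, Silva 4 → Silva.
Borda totals: Park 10, Nguyen 8, Silva 9 → Park.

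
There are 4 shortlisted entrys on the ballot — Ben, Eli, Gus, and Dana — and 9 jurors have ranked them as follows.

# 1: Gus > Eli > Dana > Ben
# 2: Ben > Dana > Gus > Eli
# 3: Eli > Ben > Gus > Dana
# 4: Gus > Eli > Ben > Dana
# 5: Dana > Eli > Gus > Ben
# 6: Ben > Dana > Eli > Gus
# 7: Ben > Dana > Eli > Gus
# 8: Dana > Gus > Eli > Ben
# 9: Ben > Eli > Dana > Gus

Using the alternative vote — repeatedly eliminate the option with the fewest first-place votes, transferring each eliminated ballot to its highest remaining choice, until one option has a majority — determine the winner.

Ben

Round 1: Ben 4, Gus 2, Dana 2, Eli 1. Eli has the fewest and is eliminated.
Round 2: Ben 5, Gus 2, Dana 2. Ben has a majority.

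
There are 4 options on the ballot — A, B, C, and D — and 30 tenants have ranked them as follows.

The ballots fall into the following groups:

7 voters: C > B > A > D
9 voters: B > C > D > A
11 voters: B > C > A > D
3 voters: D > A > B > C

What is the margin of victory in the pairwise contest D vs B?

24

Ballots ranking D above B: 3.
Ballots ranking B above D: 7+9+11 = 27.
B wins 27–3, a margin of 24.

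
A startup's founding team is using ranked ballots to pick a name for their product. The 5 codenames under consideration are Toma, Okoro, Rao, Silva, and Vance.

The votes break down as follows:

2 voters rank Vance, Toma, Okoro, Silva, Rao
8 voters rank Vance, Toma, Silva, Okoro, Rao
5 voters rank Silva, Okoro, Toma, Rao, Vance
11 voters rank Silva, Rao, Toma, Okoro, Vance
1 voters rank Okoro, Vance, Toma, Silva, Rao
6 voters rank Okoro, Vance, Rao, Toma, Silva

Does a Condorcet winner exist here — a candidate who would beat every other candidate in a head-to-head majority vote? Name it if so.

There is no Condorcet winner

Head-to-head results (33 voters total):
Toma vs Okoro: Toma wins 21–12.
Toma vs Rao: Rao wins 17–16.
Toma vs Silva: Toma wins 17–16.
Toma vs Vance: Vance wins 17–16.
Okoro vs Rao: Okoro wins 22–11.
Okoro vs Silva: Silva wins 24–9.
Okoro vs Vance: Okoro wins 23–10.
Rao vs Silva: Silva wins 27–6.
Rao vs Vance: Vance wins 17–16.
Silva vs Vance: Vance wins 17–16.
No candidate beats all others: Toma beats Okoro beats Rao beats Toma, a majority cycle.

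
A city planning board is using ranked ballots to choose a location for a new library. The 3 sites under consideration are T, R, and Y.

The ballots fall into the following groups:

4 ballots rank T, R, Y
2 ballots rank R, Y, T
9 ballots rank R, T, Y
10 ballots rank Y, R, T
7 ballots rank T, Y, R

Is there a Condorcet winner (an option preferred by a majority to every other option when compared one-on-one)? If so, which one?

Head-to-head results (32 voters total):
T vs R: R wins 21–11.
T vs Y: T wins 20–12.
R vs Y: Y wins 17–15.
No candidate beats all others: T beats Y beats R beats T, a majority cycle.

None — there is no Condorcet winner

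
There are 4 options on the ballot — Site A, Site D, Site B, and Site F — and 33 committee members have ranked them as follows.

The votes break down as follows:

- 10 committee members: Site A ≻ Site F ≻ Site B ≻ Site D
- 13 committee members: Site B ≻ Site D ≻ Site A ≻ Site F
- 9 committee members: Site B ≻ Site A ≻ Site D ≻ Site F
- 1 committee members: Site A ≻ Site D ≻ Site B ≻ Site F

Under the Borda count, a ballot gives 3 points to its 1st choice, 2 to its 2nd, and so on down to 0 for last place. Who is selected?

Borda scores:
  Site A: 10·3 + 13·1 + 9·2 + 3 = 64
  Site D: 10·0 + 13·2 + 9·1 + 2 = 37
  Site B: 10·1 + 13·3 + 9·3 + 1 = 77
  Site F: 10·2 + 13·0 + 9·0 + 0 = 20
Site B has the highest total.

Site B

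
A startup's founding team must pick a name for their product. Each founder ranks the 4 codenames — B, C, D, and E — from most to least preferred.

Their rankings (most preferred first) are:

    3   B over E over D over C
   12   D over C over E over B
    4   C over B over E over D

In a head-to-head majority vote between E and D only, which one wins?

Ballots ranking E above D: 3+4 = 7.
Ballots ranking D above E: 12.
D wins the head-to-head, 12–7.

D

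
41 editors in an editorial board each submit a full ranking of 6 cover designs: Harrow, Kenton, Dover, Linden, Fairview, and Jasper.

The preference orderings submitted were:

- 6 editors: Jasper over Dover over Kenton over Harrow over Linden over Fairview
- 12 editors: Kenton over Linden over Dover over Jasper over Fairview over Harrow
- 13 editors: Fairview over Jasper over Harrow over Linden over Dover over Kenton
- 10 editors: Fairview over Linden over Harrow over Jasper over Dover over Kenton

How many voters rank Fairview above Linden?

Ballots ranking Fairview above Linden: 13+10 = 23.
Ballots ranking Linden above Fairview: 6+12 = 18.
So 23 of 41 voters prefer Fairview to Linden.

23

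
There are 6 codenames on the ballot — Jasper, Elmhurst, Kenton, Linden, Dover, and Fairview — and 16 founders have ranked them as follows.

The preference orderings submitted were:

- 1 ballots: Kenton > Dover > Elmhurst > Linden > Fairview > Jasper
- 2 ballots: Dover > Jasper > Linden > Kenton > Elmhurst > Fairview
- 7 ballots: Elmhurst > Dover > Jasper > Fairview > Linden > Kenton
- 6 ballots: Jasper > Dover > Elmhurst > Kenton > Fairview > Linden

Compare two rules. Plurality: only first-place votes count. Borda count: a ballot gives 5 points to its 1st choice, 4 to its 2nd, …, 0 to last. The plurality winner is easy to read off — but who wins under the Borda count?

Dover

Plurality first-place counts: Jasper 6, Elmhurst 7, Kenton 1, Linden 0, Dover 2, Fairview 0 → Elmhurst.
Borda totals: Jasper 59, Elmhurst 58, Kenton 21, Linden 15, Dover 66, Fairview 21 → Dover.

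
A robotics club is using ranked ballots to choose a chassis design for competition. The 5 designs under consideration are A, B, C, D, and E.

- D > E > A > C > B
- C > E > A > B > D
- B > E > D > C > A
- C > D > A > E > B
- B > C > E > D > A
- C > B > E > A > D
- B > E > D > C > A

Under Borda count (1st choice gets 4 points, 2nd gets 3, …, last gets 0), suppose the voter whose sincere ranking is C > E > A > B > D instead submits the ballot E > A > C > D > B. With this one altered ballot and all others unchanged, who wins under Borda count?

E

Borda totals with the altered ballot: A 8, B 15, C 16, D 13, E 18.
The switch changes the winner from C to E.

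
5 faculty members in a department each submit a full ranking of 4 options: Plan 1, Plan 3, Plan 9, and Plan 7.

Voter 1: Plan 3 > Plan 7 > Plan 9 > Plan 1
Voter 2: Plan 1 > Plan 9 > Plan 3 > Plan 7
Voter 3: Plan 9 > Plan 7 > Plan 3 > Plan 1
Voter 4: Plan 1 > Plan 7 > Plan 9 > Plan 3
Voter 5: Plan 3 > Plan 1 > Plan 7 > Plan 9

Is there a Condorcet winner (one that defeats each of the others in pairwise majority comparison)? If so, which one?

None — there is no Condorcet winner

Head-to-head results (5 voters total):
Plan 1 vs Plan 3: Plan 3 wins 3–2.
Plan 1 vs Plan 9: Plan 1 wins 3–2.
Plan 1 vs Plan 7: Plan 1 wins 3–2.
Plan 3 vs Plan 9: Plan 9 wins 3–2.
Plan 3 vs Plan 7: Plan 3 wins 3–2.
Plan 9 vs Plan 7: Plan 7 wins 3–2.
No candidate beats all others: Plan 1 beats Plan 9 beats Plan 3 beats Plan 1, a majority cycle.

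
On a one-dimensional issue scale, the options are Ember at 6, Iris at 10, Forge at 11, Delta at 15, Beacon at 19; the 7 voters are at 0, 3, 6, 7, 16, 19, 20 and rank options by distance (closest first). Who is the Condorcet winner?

Ember

With single-peaked preferences on a line, the Condorcet winner is the candidate closest to the median voter.
The median voter (position 7) is closest to Ember at 6.
Check: Ember vs Delta — voters closer to Ember: 4 of 7.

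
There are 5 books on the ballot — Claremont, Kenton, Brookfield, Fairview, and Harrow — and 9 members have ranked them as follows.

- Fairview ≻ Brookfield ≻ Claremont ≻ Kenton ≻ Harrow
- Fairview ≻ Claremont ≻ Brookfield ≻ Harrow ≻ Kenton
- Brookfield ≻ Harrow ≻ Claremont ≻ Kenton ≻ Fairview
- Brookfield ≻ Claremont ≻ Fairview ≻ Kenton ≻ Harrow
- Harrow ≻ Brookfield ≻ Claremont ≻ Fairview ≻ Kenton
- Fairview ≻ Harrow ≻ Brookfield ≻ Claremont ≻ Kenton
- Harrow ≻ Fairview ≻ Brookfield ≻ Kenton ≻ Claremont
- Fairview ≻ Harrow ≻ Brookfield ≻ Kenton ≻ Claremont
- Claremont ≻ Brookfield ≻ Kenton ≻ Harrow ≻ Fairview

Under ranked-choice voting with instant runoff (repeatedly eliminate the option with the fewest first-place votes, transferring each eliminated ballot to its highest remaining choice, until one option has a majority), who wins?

Round 1: Fairview 4, Brookfield 2, Harrow 2, Claremont 1, Kenton 0. Kenton has the fewest and is eliminated.
Round 2: Fairview 4, Brookfield 2, Harrow 2, Claremont 1. Claremont has the fewest and is eliminated.
Round 3: Fairview 4, Brookfield 3, Harrow 2. Harrow has the fewest and is eliminated.
Round 4: Fairview 5, Brookfield 4. Fairview has a majority.

Fairview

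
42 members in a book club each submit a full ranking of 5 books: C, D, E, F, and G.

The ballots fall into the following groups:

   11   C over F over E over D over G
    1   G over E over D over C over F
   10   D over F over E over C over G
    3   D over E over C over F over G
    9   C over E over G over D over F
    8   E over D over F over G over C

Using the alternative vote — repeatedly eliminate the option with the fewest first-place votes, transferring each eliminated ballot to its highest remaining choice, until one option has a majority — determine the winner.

D

Round 1: C 20, D 13, E 8, G 1, F 0. F has the fewest and is eliminated.
Round 2: C 20, D 13, E 8, G 1. G has the fewest and is eliminated.
Round 3: C 20, D 13, E 9. E has the fewest and is eliminated.
Round 4: D 22, C 20. D has a majority.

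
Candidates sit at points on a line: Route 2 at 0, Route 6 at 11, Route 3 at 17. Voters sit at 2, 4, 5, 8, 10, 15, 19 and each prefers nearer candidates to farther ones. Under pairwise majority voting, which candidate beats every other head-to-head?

Route 6

With single-peaked preferences on a line, the Condorcet winner is the candidate closest to the median voter.
The median voter (position 8) is closest to Route 6 at 11.
Check: Route 6 vs Route 3 — voters closer to Route 6: 5 of 7.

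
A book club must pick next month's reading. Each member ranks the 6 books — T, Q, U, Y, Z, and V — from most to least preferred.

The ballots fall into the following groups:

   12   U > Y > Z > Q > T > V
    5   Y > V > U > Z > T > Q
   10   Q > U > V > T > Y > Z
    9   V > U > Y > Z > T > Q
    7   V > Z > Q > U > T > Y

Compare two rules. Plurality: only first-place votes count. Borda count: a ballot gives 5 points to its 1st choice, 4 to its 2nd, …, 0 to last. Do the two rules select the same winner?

Plurality first-place counts: T 0, Q 10, U 12, Y 5, Z 0, V 16 → V.
Borda totals: T 53, Q 95, U 165, Y 110, Z 92, V 130 → U.
The two rules disagree: plurality picks V, Borda picks U.

No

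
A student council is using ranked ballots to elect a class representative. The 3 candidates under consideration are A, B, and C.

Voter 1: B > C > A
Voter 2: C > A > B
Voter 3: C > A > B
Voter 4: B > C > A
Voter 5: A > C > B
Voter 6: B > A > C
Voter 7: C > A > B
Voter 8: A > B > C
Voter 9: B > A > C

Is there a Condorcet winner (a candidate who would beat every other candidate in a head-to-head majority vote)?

No

Head-to-head results (9 voters total):
A vs B: A wins 5–4.
A vs C: C wins 5–4.
B vs C: B wins 5–4.
No candidate beats all others: A beats B beats C beats A, a majority cycle.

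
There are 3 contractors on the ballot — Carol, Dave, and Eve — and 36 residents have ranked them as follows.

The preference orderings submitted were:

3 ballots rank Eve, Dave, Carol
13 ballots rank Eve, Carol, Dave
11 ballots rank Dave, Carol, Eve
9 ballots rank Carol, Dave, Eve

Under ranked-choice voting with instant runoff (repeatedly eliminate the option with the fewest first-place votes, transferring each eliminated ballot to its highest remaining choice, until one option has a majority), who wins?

Round 1: Eve 16, Dave 11, Carol 9. Carol has the fewest and is eliminated.
Round 2: Dave 20, Eve 16. Dave has a majority.

Dave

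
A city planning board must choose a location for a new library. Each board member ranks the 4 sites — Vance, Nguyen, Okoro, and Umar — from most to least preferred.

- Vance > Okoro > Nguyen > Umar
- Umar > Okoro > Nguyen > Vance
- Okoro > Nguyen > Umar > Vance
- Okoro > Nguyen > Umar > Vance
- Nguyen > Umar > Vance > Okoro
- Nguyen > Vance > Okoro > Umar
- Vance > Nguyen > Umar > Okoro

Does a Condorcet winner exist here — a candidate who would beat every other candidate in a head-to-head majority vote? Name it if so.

There is no Condorcet winner

Head-to-head results (7 voters total):
Vance vs Nguyen: Nguyen wins 5–2.
Vance vs Okoro: Vance wins 4–3.
Vance vs Umar: Umar wins 4–3.
Nguyen vs Okoro: Okoro wins 4–3.
Nguyen vs Umar: Nguyen wins 6–1.
Okoro vs Umar: Okoro wins 4–3.
No candidate beats all others: Vance beats Okoro beats Nguyen beats Vance, a majority cycle.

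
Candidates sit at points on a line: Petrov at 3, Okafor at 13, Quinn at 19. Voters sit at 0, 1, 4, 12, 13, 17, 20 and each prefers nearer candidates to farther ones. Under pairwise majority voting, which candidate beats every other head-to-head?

With single-peaked preferences on a line, the Condorcet winner is the candidate closest to the median voter.
The median voter (position 12) is closest to Okafor at 13.
Check: Okafor vs Quinn — voters closer to Okafor: 5 of 7.

Okafor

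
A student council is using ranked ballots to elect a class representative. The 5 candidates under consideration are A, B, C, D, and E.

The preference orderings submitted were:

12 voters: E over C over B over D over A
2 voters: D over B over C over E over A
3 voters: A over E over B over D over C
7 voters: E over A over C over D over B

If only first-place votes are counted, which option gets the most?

First-place vote totals:
  A: 3
  B: 0
  C: 0
  D: 2
  E: 19
E has the most first-place votes.

E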